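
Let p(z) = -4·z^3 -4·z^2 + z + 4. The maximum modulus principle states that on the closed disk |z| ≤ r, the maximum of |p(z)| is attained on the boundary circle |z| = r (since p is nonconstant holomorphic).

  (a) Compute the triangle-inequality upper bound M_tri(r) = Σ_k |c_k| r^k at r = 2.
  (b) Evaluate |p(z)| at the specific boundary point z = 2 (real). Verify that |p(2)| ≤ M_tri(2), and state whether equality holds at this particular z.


Coefficients: c_0 = 4, c_1 = 1, c_2 = -4, c_3 = -4. Radius r = 2.
Part (a). Triangle bound: M_tri(r) = Σ_k |c_k| r^k
  = |4|·2^0 + |1|·2^1 + |-4|·2^2 + |-4|·2^3
  = 4 + 2 + 16 + 32 = 54.
This bounds M(r) := max_{|z|=r} |p(z)| from above; equality holds iff all terms c_k z^k can be made to align in phase at a single z on |z|=r.
Part (b). At z = 2 (real, on the circle |z| = r):
  p(2) = (4)·2^0 + (1)·2^1 + (-4)·2^2 + (-4)·2^3 = -42.
  |p(2)| = 42.
Check: |p(2)| = 42 ≤ 54 = M_tri(2). ✓ Equality does not hold at z = 2 (the coefficients have mixed signs, so the terms do not all align in phase there).

M_tri(2) = 54; |p(2)| = 42; equality at z=2: no.


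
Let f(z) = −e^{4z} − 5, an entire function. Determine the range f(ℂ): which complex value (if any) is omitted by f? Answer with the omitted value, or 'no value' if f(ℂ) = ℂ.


Little Picard bounds the complement of f(ℂ) to at most one point.
e^{4z} is never zero on ℂ, so -1·e^{4z} takes every value in ℂ ∖ {0}. Adding -5 shifts the range to ℂ ∖ {-5}. Thus f omits exactly the value -5.

Omitted value: -5.


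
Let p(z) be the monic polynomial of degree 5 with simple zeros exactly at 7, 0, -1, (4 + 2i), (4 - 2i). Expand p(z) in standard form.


The polynomial is p(z) = ∏_{α ∈ S} (z − α), where S = {7, 0, -1, (4 + 2i), (4 - 2i)}.
Expanding the product yields: p(z) = z^5 -14·z^4 + 61·z^3 -64·z^2 -140·z.
Note conjugate pairs combine to real quadratics: (z − (4+2i))(z − (4−2i)) = z² − 8z + 20.
The resulting polynomial has degree 5 and real coefficients as required.

p(z) = z^5 -14·z^4 + 61·z^3 -64·z^2 -140·z.


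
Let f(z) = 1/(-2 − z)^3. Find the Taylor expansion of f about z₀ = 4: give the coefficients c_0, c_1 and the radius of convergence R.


Let w = z − z₀, so z = z₀ + w.
Then -2 − z = -2 − (z₀ + w) = (-2 − z₀) − w = -6 − w.
f(z) = 1/(-6 − w)^3 = (1/(-6)^3) · (1 − w/(-6))^{−3}.
By the binomial series (1−u)^{−3} = Σ_{n≥0} C(n+2, 2) u^n for |u|<1, with u = w/(-6):
  c_n = C(n+2, 2) / (-6)^(n+3).
  c_0 = 1/(-6)^3 = -1/216.
  c_1 = 3/(-6)^4 = 1/432.
The series is valid for |w/d| < 1, i.e. |z − z₀| < |d|.
Radius of convergence: R = |-2 − z₀| = |-6| = 6 (distance from z₀ to the singularity z = -2).

c_0 = -1/216, c_1 = 1/432; R = 6.


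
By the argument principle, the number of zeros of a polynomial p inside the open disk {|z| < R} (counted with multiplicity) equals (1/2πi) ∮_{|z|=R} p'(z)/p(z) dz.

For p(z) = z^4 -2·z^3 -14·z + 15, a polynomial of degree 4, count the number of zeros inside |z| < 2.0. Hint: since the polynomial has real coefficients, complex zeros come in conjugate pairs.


The zeros of p are: 1, 3, (-1 + 2i), (-1 - 2i).
Their magnitudes are: 1, 3, 2.236, 2.236.
Zeros with |z| < R = 2.0: 1.
Count = 1.
By the argument principle, (1/2πi) ∮_{|z|=R} p'(z)/p(z) dz equals exactly this count.

Number of zeros inside |z| < 2.0: 1.


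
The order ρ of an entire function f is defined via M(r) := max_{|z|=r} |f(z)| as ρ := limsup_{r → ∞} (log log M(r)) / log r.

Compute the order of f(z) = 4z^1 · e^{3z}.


M(r) = max_{|z|=r} |4|·|z|^1·|e^{3z}| = 4·r^1 · e^{3r^1} (the factors attain their maxima compatibly on |z|=r). Then log M(r) = log 4 + 1·log r + 3r^1, dominated by the last term, so log log M(r) ~ 1·log r. The polynomial factor 4z^1 contributes only a log r term and does not affect the order. ρ = 1.
Therefore ρ = 1.

Order ρ = 1.


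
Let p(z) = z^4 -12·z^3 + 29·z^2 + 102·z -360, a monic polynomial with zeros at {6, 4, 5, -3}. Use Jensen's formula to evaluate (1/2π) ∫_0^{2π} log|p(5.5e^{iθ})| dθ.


Zeros: -3, 4, 5, 6; r = 5.5.
Inside |z| < r: -3, 4, 5. Outside (|z| ≥ r): 6.
p(0) = -360, so log|p(0)| = log(360) = 5.8861.
Apply Jensen: I(r) = log|p(0)| + Σ_k log(r/|z_k|), summed over zeros inside |z| < r.
  log(r/|z_k|) for z_k = 4: log(5.5/4) = 0.3185
  log(r/|z_k|) for z_k = 5: log(5.5/5) = 0.0953
  log(r/|z_k|) for z_k = -3: log(5.5/3) = 0.6061
  Outside zeros (6) contribute nothing to the Jensen sum.
Sum over inside zeros: 1.0199.
I(r) = log|p(0)| + (inside sum) = 5.8861 + 1.0199 = 6.9060.
Note: since some zeros are outside |z| ≤ r, the simplified n·log(r) form does NOT apply — only the inside zeros contribute.

I(r) ≈ 6.9060.


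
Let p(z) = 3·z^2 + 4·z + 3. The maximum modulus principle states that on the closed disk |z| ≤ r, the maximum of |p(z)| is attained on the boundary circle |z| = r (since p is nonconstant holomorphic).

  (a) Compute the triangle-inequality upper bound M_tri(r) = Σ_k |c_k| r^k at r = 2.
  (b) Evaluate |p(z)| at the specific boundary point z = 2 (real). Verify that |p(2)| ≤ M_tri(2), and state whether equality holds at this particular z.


Coefficients: c_0 = 3, c_1 = 4, c_2 = 3. Radius r = 2.
Part (a). Triangle bound: M_tri(r) = Σ_k |c_k| r^k
  = |3|·2^0 + |4|·2^1 + |3|·2^2
  = 3 + 8 + 12 = 23.
This bounds M(r) := max_{|z|=r} |p(z)| from above; equality holds iff all terms c_k z^k can be made to align in phase at a single z on |z|=r.
Part (b). At z = 2 (real, on the circle |z| = r):
  p(2) = (3)·2^0 + (4)·2^1 + (3)·2^2 = 23.
  |p(2)| = 23.
Since all nonzero coefficients share the same sign, |p(2)| = 23 = M_tri(2); the triangle bound is attained at z = 2, so in fact M(r) = 23.

M_tri(2) = 23; |p(2)| = 23; equality at z=2: yes.


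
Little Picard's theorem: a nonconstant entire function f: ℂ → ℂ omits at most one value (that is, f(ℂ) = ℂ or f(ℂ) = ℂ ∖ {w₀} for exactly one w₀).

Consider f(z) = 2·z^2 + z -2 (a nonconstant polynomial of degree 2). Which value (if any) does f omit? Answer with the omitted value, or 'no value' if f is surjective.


Little Picard bounds the complement of f(ℂ) to at most one point.
For every w ∈ ℂ, the equation p(z) − w = 0 is a nonconstant polynomial in z and hence has at least one root by the fundamental theorem of algebra. So p is surjective onto ℂ, omitting no value.

Omitted value: no value.


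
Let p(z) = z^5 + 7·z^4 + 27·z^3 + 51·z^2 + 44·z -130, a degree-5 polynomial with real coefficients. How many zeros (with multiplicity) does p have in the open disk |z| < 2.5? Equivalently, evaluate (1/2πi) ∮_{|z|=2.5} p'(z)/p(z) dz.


The zeros of p are: (-3 + 2i), (-3 - 2i), (-1 + 3i), (-1 - 3i), 1.
Their magnitudes are: 3.606, 3.606, 3.162, 3.162, 1.
Zeros with |z| < R = 2.5: 1.
Count = 1.
By the argument principle, (1/2πi) ∮_{|z|=R} p'(z)/p(z) dz equals exactly this count.

Number of zeros inside |z| < 2.5: 1.


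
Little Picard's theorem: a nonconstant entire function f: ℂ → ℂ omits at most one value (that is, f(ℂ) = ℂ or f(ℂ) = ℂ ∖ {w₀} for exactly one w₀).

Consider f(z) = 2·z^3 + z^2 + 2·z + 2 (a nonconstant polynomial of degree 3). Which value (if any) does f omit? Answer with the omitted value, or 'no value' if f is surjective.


Little Picard bounds the complement of f(ℂ) to at most one point.
For every w ∈ ℂ, the equation p(z) − w = 0 is a nonconstant polynomial in z and hence has at least one root by the fundamental theorem of algebra. So p is surjective onto ℂ, omitting no value.

Omitted value: no value.


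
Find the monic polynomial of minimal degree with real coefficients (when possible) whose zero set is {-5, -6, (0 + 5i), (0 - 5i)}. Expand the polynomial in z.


The polynomial is p(z) = ∏_{α ∈ S} (z − α), where S = {-5, -6, (0 + 5i), (0 - 5i)}.
Expanding the product yields: p(z) = z^4 + 11·z^3 + 55·z^2 + 275·z + 750.
Note conjugate pairs combine to real quadratics: (z − (0+5i))(z − (0−5i)) = z² + 25.
The resulting polynomial has degree 4 and real coefficients as required.

p(z) = z^4 + 11·z^3 + 55·z^2 + 275·z + 750.


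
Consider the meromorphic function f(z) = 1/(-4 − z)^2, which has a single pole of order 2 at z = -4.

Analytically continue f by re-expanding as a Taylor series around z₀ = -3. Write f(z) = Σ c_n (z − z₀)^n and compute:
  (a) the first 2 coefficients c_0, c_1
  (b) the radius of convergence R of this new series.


Let w = z − z₀, so z = z₀ + w.
Then -4 − z = -4 − (z₀ + w) = (-4 − z₀) − w = -1 − w.
f(z) = 1/(-1 − w)^2 = (1/(-1)^2) · (1 − w/(-1))^{−2}.
By the binomial series (1−u)^{−2} = Σ_{n≥0} C(n+1, 1) u^n for |u|<1, with u = w/(-1):
  c_n = C(n+1, 1) / (-1)^(n+2).
  c_0 = 1/(-1)^2 = 1.
  c_1 = 2/(-1)^3 = -2.
The series is valid for |w/d| < 1, i.e. |z − z₀| < |d|.
Radius of convergence: R = |-4 − z₀| = |-1| = 1 (distance from z₀ to the singularity z = -4).

c_0 = 1, c_1 = -2; R = 1.


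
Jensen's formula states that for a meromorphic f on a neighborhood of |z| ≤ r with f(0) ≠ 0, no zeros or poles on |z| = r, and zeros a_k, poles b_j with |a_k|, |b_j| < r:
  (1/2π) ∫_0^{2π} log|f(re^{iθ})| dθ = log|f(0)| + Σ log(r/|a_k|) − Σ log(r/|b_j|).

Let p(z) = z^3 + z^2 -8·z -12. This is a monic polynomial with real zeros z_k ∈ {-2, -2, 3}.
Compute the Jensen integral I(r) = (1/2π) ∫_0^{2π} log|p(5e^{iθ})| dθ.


Zeros: -2, -2, 3; r = 5.
Inside |z| < r: -2, -2, 3. Outside (|z| ≥ r): ∅.
p(0) = -12, so log|p(0)| = log(12) = 2.4849.
Apply Jensen: I(r) = log|p(0)| + Σ_k log(r/|z_k|), summed over zeros inside |z| < r.
  log(r/|z_k|) for z_k = -2: log(5/2) = 0.9163
  log(r/|z_k|) for z_k = -2: log(5/2) = 0.9163
  log(r/|z_k|) for z_k = 3: log(5/3) = 0.5108
Sum over inside zeros: 2.3434.
I(r) = log|p(0)| + (inside sum) = 2.4849 + 2.3434 = 4.8283.
Closed form (all zeros inside, monic): I(r) = n·log(r) = 3·log(5) = 4.8283. ✓

I(r) ≈ 4.8283.


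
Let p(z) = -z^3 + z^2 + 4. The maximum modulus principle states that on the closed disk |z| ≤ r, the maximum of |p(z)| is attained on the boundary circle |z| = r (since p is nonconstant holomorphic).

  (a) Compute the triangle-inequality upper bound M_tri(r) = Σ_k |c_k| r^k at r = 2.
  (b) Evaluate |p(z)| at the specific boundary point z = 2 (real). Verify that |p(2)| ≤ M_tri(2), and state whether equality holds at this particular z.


Coefficients: c_0 = 4, c_1 = 0, c_2 = 1, c_3 = -1. Radius r = 2.
Part (a). Triangle bound: M_tri(r) = Σ_k |c_k| r^k
  = |4|·2^0 + |0|·2^1 + |1|·2^2 + |-1|·2^3
  = 4 + 0 + 4 + 8 = 16.
This bounds M(r) := max_{|z|=r} |p(z)| from above; equality holds iff all terms c_k z^k can be made to align in phase at a single z on |z|=r.
Part (b). At z = 2 (real, on the circle |z| = r):
  p(2) = (4)·2^0 + (0)·2^1 + (1)·2^2 + (-1)·2^3 = 0.
  |p(2)| = 0.
Check: |p(2)| = 0 ≤ 16 = M_tri(2). ✓ Equality does not hold at z = 2 (the coefficients have mixed signs, so the terms do not all align in phase there).

M_tri(2) = 16; |p(2)| = 0; equality at z=2: no.


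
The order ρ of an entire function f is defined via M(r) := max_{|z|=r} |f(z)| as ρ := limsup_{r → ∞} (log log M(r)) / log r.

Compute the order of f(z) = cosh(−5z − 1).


cosh(w) is a linear combination of e^{iw} and e^{−iw} (or e^w, e^{−w} in the hyperbolic case), so |cosh(w)| ≤ e^{|w|}. With w = −5z − 1, |w| ≤ 5|z| + 1 = 5r + 1 on |z| = r, giving M(r) ≤ e^{5r + 1}, so ρ ≤ 1. On a suitable ray (z = it for sin/cos; z = t for sinh/cosh, t real → ∞), |cosh(−5z − 1)| grows like e^{5|t|}/2, so ρ ≥ 1. Hence ρ = 1.
Therefore ρ = 1.

Order ρ = 1.


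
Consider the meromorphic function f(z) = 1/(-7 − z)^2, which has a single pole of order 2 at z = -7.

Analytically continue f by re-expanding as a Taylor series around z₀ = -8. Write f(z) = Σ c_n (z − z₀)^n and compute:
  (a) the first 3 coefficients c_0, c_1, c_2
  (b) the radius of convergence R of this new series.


Let w = z − z₀, so z = z₀ + w.
Then -7 − z = -7 − (z₀ + w) = (-7 − z₀) − w = 1 − w.
f(z) = 1/(1 − w)^2 = (1/(1)^2) · (1 − w/(1))^{−2}.
By the binomial series (1−u)^{−2} = Σ_{n≥0} C(n+1, 1) u^n for |u|<1, with u = w/(1):
  c_n = C(n+1, 1) / (1)^(n+2).
  c_0 = 1/(1)^2 = 1.
  c_1 = 2/(1)^3 = 2.
  c_2 = 3/(1)^4 = 3.
The series is valid for |w/d| < 1, i.e. |z − z₀| < |d|.
Radius of convergence: R = |-7 − z₀| = |1| = 1 (distance from z₀ to the singularity z = -7).

c_0 = 1, c_1 = 2, c_2 = 3; R = 1.


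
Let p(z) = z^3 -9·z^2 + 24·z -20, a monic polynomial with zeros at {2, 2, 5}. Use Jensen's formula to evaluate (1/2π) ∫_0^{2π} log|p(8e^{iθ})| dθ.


Zeros: 2, 2, 5; r = 8.
Inside |z| < r: 2, 2, 5. Outside (|z| ≥ r): ∅.
p(0) = -20, so log|p(0)| = log(20) = 2.9957.
Apply Jensen: I(r) = log|p(0)| + Σ_k log(r/|z_k|), summed over zeros inside |z| < r.
  log(r/|z_k|) for z_k = 2: log(8/2) = 1.3863
  log(r/|z_k|) for z_k = 2: log(8/2) = 1.3863
  log(r/|z_k|) for z_k = 5: log(8/5) = 0.4700
Sum over inside zeros: 3.2426.
I(r) = log|p(0)| + (inside sum) = 2.9957 + 3.2426 = 6.2383.
Closed form (all zeros inside, monic): I(r) = n·log(r) = 3·log(8) = 6.2383. ✓

I(r) ≈ 6.2383.


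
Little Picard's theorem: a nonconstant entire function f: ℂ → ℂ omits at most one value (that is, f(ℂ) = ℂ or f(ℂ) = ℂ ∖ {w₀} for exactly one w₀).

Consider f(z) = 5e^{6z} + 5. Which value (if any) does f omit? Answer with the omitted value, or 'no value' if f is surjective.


Little Picard bounds the complement of f(ℂ) to at most one point.
e^{6z} is never zero on ℂ, so 5·e^{6z} takes every value in ℂ ∖ {0}. Adding 5 shifts the range to ℂ ∖ {5}. Thus f omits exactly the value 5.

Omitted value: 5.


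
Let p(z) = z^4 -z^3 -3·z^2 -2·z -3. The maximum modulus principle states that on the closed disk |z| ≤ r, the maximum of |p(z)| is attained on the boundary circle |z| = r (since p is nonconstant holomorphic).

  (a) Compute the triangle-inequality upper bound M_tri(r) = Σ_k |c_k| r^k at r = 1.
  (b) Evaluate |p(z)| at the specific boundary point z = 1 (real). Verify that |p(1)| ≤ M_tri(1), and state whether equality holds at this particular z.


Coefficients: c_0 = -3, c_1 = -2, c_2 = -3, c_3 = -1, c_4 = 1. Radius r = 1.
Part (a). Triangle bound: M_tri(r) = Σ_k |c_k| r^k
  = |-3|·1^0 + |-2|·1^1 + |-3|·1^2 + |-1|·1^3 + |1|·1^4
  = 3 + 2 + 3 + 1 + 1 = 10.
This bounds M(r) := max_{|z|=r} |p(z)| from above; equality holds iff all terms c_k z^k can be made to align in phase at a single z on |z|=r.
Part (b). At z = 1 (real, on the circle |z| = r):
  p(1) = (-3)·1^0 + (-2)·1^1 + (-3)·1^2 + (-1)·1^3 + (1)·1^4 = -8.
  |p(1)| = 8.
Check: |p(1)| = 8 ≤ 10 = M_tri(1). ✓ Equality does not hold at z = 1 (the coefficients have mixed signs, so the terms do not all align in phase there).

M_tri(1) = 10; |p(1)| = 8; equality at z=1: no.


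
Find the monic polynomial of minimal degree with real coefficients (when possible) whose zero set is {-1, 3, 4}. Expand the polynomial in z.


The polynomial is p(z) = ∏_{α ∈ S} (z − α), where S = {-1, 3, 4}.
Expanding the product yields: p(z) = z^3 -6·z^2 + 5·z + 12.
The resulting polynomial has degree 3 and real coefficients as required.

p(z) = z^3 -6·z^2 + 5·z + 12.


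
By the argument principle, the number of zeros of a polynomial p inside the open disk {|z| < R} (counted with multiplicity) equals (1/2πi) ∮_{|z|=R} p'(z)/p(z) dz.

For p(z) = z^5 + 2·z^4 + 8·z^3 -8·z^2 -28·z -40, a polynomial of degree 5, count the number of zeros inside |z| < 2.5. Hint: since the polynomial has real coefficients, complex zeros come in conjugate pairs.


The zeros of p are: (-1 + 3i), (-1 - 3i), 2, (-1 + 1i), (-1 - 1i).
Their magnitudes are: 3.162, 3.162, 2, 1.414, 1.414.
Zeros with |z| < R = 2.5: 2, (-1 + 1i), (-1 - 1i).
Count = 3.
By the argument principle, (1/2πi) ∮_{|z|=R} p'(z)/p(z) dz equals exactly this count.

Number of zeros inside |z| < 2.5: 3.


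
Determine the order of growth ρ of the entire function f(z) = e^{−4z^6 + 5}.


|e^{−4z^6 + 5}| = e^{Re(-4·z^6) + 5} ≤ e^{4|z|^6 + 5} = e^{4r^6 + 5} on |z| = r, so ρ ≤ 6. Choosing z on |z|=r so that -4·z^6 is real positive (always possible by picking arg z appropriately) gives |f(z)| = e^{4r^6 + 5}, matching the bound. The additive constant 5 does not affect log log M(r) ~ 6·log r. Hence ρ = 6.
Therefore ρ = 6.

Order ρ = 6.


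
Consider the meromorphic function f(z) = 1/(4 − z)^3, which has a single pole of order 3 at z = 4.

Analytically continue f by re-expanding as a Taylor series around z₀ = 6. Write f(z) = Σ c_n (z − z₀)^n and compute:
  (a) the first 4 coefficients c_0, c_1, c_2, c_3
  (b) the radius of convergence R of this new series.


Let w = z − z₀, so z = z₀ + w.
Then 4 − z = 4 − (z₀ + w) = (4 − z₀) − w = -2 − w.
f(z) = 1/(-2 − w)^3 = (1/(-2)^3) · (1 − w/(-2))^{−3}.
By the binomial series (1−u)^{−3} = Σ_{n≥0} C(n+2, 2) u^n for |u|<1, with u = w/(-2):
  c_n = C(n+2, 2) / (-2)^(n+3).
  c_0 = 1/(-2)^3 = -1/8.
  c_1 = 3/(-2)^4 = 3/16.
  c_2 = 6/(-2)^5 = -3/16.
  c_3 = 10/(-2)^6 = 5/32.
The series is valid for |w/d| < 1, i.e. |z − z₀| < |d|.
Radius of convergence: R = |4 − z₀| = |-2| = 2 (distance from z₀ to the singularity z = 4).

c_0 = -1/8, c_1 = 3/16, c_2 = -3/16, c_3 = 5/32; R = 2.


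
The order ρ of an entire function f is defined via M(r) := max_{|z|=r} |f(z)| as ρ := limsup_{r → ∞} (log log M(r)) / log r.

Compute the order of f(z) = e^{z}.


|e^{z}| = e^{Re(1·z) + 0} ≤ e^{1|z|^1 + 0} = e^{1r^1 + 0} on |z| = r, so ρ ≤ 1. Choosing z on |z|=r so that 1·z is real positive (always possible by picking arg z appropriately) gives |f(z)| = e^{1r^1 + 0}, matching the bound. The additive constant 0 does not affect log log M(r) ~ 1·log r. Hence ρ = 1.
Therefore ρ = 1.

Order ρ = 1.


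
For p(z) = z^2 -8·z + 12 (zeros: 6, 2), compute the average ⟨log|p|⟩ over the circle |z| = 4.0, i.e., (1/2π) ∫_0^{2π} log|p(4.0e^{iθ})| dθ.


Zeros: 2, 6; r = 4.0.
Inside |z| < r: 2. Outside (|z| ≥ r): 6.
p(0) = 12, so log|p(0)| = log(12) = 2.4849.
Apply Jensen: I(r) = log|p(0)| + Σ_k log(r/|z_k|), summed over zeros inside |z| < r.
  log(r/|z_k|) for z_k = 2: log(4.0/2) = 0.6931
  Outside zeros (6) contribute nothing to the Jensen sum.
Sum over inside zeros: 0.6931.
I(r) = log|p(0)| + (inside sum) = 2.4849 + 0.6931 = 3.1781.
Note: since some zeros are outside |z| ≤ r, the simplified n·log(r) form does NOT apply — only the inside zeros contribute.

I(r) ≈ 3.1781.


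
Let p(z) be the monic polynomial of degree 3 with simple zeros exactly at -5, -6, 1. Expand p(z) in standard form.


The polynomial is p(z) = ∏_{α ∈ S} (z − α), where S = {-5, -6, 1}.
Expanding the product yields: p(z) = z^3 + 10·z^2 + 19·z -30.
The resulting polynomial has degree 3 and real coefficients as required.

p(z) = z^3 + 10·z^2 + 19·z -30.


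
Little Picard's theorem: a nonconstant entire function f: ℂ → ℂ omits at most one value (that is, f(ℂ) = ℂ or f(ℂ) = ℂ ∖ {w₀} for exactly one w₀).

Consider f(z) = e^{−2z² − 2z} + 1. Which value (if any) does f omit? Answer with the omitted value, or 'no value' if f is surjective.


Little Picard bounds the complement of f(ℂ) to at most one point.
The exponent g(z) = −2z² − 2z is a nonconstant polynomial, hence surjective onto ℂ. So e^{g(z)} takes every value in {e^w : w ∈ ℂ} = ℂ ∖ {0}. Adding 1 shifts the range to ℂ ∖ {1}. f omits exactly 1.

Omitted value: 1.


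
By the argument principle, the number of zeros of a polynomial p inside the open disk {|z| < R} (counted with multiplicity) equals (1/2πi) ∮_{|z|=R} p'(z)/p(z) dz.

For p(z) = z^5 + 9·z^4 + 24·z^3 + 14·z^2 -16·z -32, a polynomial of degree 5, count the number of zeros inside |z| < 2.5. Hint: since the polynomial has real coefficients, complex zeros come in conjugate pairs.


The zeros of p are: -4, 1, (-1 + 1i), (-1 - 1i), -4.
Their magnitudes are: 4, 1, 1.414, 1.414, 4.
Zeros with |z| < R = 2.5: 1, (-1 + 1i), (-1 - 1i).
Count = 3.
By the argument principle, (1/2πi) ∮_{|z|=R} p'(z)/p(z) dz equals exactly this count.

Number of zeros inside |z| < 2.5: 3.


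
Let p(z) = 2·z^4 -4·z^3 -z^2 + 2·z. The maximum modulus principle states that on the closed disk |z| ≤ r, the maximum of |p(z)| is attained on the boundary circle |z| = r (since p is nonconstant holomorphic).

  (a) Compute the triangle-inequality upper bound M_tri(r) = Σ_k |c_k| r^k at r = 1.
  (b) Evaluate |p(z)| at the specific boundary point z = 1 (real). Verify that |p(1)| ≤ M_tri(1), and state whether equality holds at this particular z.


Coefficients: c_0 = 0, c_1 = 2, c_2 = -1, c_3 = -4, c_4 = 2. Radius r = 1.
Part (a). Triangle bound: M_tri(r) = Σ_k |c_k| r^k
  = |0|·1^0 + |2|·1^1 + |-1|·1^2 + |-4|·1^3 + |2|·1^4
  = 0 + 2 + 1 + 4 + 2 = 9.
This bounds M(r) := max_{|z|=r} |p(z)| from above; equality holds iff all terms c_k z^k can be made to align in phase at a single z on |z|=r.
Part (b). At z = 1 (real, on the circle |z| = r):
  p(1) = (0)·1^0 + (2)·1^1 + (-1)·1^2 + (-4)·1^3 + (2)·1^4 = -1.
  |p(1)| = 1.
Check: |p(1)| = 1 ≤ 9 = M_tri(1). ✓ Equality does not hold at z = 1 (the coefficients have mixed signs, so the terms do not all align in phase there).

M_tri(1) = 9; |p(1)| = 1; equality at z=1: no.


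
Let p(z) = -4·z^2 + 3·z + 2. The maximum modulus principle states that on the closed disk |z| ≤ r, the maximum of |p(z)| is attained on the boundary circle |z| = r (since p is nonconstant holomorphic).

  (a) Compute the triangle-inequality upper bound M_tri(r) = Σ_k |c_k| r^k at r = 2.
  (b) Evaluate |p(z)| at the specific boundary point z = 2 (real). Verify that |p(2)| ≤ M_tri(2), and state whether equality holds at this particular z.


Coefficients: c_0 = 2, c_1 = 3, c_2 = -4. Radius r = 2.
Part (a). Triangle bound: M_tri(r) = Σ_k |c_k| r^k
  = |2|·2^0 + |3|·2^1 + |-4|·2^2
  = 2 + 6 + 16 = 24.
This bounds M(r) := max_{|z|=r} |p(z)| from above; equality holds iff all terms c_k z^k can be made to align in phase at a single z on |z|=r.
Part (b). At z = 2 (real, on the circle |z| = r):
  p(2) = (2)·2^0 + (3)·2^1 + (-4)·2^2 = -8.
  |p(2)| = 8.
Check: |p(2)| = 8 ≤ 24 = M_tri(2). ✓ Equality does not hold at z = 2 (the coefficients have mixed signs, so the terms do not all align in phase there).

M_tri(2) = 24; |p(2)| = 8; equality at z=2: no.


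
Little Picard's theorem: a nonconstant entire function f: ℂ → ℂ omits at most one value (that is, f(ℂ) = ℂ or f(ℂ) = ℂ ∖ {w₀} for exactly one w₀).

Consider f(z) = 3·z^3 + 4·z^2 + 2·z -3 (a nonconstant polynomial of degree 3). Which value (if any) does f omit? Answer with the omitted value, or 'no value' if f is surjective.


Little Picard bounds the complement of f(ℂ) to at most one point.
For every w ∈ ℂ, the equation p(z) − w = 0 is a nonconstant polynomial in z and hence has at least one root by the fundamental theorem of algebra. So p is surjective onto ℂ, omitting no value.

Omitted value: no value.


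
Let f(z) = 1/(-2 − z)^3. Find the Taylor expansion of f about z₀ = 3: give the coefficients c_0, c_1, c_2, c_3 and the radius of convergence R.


Let w = z − z₀, so z = z₀ + w.
Then -2 − z = -2 − (z₀ + w) = (-2 − z₀) − w = -5 − w.
f(z) = 1/(-5 − w)^3 = (1/(-5)^3) · (1 − w/(-5))^{−3}.
By the binomial series (1−u)^{−3} = Σ_{n≥0} C(n+2, 2) u^n for |u|<1, with u = w/(-5):
  c_n = C(n+2, 2) / (-5)^(n+3).
  c_0 = 1/(-5)^3 = -1/125.
  c_1 = 3/(-5)^4 = 3/625.
  c_2 = 6/(-5)^5 = -6/3125.
  c_3 = 10/(-5)^6 = 2/3125.
The series is valid for |w/d| < 1, i.e. |z − z₀| < |d|.
Radius of convergence: R = |-2 − z₀| = |-5| = 5 (distance from z₀ to the singularity z = -2).

c_0 = -1/125, c_1 = 3/625, c_2 = -6/3125, c_3 = 2/3125; R = 5.


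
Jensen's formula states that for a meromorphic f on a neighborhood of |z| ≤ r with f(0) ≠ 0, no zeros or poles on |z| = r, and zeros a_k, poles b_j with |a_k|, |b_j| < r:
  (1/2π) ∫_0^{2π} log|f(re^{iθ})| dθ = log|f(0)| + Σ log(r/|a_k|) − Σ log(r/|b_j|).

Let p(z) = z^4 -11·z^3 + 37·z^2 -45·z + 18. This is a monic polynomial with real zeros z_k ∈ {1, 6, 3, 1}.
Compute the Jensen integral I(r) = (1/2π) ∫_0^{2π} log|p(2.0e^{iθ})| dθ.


Zeros: 1, 1, 3, 6; r = 2.0.
Inside |z| < r: 1, 1. Outside (|z| ≥ r): 3, 6.
p(0) = 18, so log|p(0)| = log(18) = 2.8904.
Apply Jensen: I(r) = log|p(0)| + Σ_k log(r/|z_k|), summed over zeros inside |z| < r.
  log(r/|z_k|) for z_k = 1: log(2.0/1) = 0.6931
  log(r/|z_k|) for z_k = 1: log(2.0/1) = 0.6931
  Outside zeros (3, 6) contribute nothing to the Jensen sum.
Sum over inside zeros: 1.3863.
I(r) = log|p(0)| + (inside sum) = 2.8904 + 1.3863 = 4.2767.
Note: since some zeros are outside |z| ≤ r, the simplified n·log(r) form does NOT apply — only the inside zeros contribute.

I(r) ≈ 4.2767.


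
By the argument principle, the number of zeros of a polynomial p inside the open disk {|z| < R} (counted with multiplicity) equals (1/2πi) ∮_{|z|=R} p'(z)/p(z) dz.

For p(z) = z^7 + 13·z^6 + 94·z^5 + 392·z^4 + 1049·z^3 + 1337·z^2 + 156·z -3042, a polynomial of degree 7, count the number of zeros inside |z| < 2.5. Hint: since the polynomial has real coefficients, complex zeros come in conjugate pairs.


The zeros of p are: (-2 + 3i), (-2 - 3i), 1, (-2 + 3i), (-2 - 3i), (-3 + 3i), (-3 - 3i).
Their magnitudes are: 3.606, 3.606, 1, 3.606, 3.606, 4.243, 4.243.
Zeros with |z| < R = 2.5: 1.
Count = 1.
By the argument principle, (1/2πi) ∮_{|z|=R} p'(z)/p(z) dz equals exactly this count.

Number of zeros inside |z| < 2.5: 1.


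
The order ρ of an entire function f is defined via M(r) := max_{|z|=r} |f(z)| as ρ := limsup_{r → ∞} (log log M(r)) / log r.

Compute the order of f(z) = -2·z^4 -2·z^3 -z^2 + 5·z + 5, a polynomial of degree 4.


|f(z)| ≤ Σ|c_k|·r^k = O(r^4) as r → ∞. Polynomial growth is O(e^{r^ε}) for every ε > 0 (since r^4/e^{r^ε} → 0), so ρ ≤ ε for all ε > 0, i.e. ρ = 0. Every nonconstant polynomial has order 0.
Therefore ρ = 0.

Order ρ = 0.


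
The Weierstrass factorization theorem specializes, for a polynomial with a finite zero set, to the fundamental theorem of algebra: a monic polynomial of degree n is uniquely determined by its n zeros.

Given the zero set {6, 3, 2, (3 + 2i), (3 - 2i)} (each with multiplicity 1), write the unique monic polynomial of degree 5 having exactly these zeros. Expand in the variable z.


The polynomial is p(z) = ∏_{α ∈ S} (z − α), where S = {6, 3, 2, (3 + 2i), (3 - 2i)}.
Expanding the product yields: p(z) = z^5 -17·z^4 + 115·z^3 -395·z^2 + 684·z -468.
Note conjugate pairs combine to real quadratics: (z − (3+2i))(z − (3−2i)) = z² − 6z + 13.
The resulting polynomial has degree 5 and real coefficients as required.

p(z) = z^5 -17·z^4 + 115·z^3 -395·z^2 + 684·z -468.


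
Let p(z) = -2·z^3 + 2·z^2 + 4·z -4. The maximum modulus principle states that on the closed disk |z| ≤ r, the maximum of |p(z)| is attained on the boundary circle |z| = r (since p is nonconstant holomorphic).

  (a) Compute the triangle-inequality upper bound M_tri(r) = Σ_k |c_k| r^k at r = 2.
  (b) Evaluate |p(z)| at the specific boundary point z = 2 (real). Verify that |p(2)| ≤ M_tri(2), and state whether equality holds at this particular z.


Coefficients: c_0 = -4, c_1 = 4, c_2 = 2, c_3 = -2. Radius r = 2.
Part (a). Triangle bound: M_tri(r) = Σ_k |c_k| r^k
  = |-4|·2^0 + |4|·2^1 + |2|·2^2 + |-2|·2^3
  = 4 + 8 + 8 + 16 = 36.
This bounds M(r) := max_{|z|=r} |p(z)| from above; equality holds iff all terms c_k z^k can be made to align in phase at a single z on |z|=r.
Part (b). At z = 2 (real, on the circle |z| = r):
  p(2) = (-4)·2^0 + (4)·2^1 + (2)·2^2 + (-2)·2^3 = -4.
  |p(2)| = 4.
Check: |p(2)| = 4 ≤ 36 = M_tri(2). ✓ Equality does not hold at z = 2 (the coefficients have mixed signs, so the terms do not all align in phase there).

M_tri(2) = 36; |p(2)| = 4; equality at z=2: no.


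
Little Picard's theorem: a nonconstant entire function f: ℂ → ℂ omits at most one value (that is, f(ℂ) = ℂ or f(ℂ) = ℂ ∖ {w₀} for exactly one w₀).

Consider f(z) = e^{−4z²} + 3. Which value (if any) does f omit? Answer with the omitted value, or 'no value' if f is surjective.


Little Picard bounds the complement of f(ℂ) to at most one point.
The exponent g(z) = −4z² is a nonconstant polynomial, hence surjective onto ℂ. So e^{g(z)} takes every value in {e^w : w ∈ ℂ} = ℂ ∖ {0}. Adding 3 shifts the range to ℂ ∖ {3}. f omits exactly 3.

Omitted value: 3.


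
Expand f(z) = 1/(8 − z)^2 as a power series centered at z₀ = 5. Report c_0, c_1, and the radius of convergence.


Let w = z − z₀, so z = z₀ + w.
Then 8 − z = 8 − (z₀ + w) = (8 − z₀) − w = 3 − w.
f(z) = 1/(3 − w)^2 = (1/(3)^2) · (1 − w/(3))^{−2}.
By the binomial series (1−u)^{−2} = Σ_{n≥0} C(n+1, 1) u^n for |u|<1, with u = w/(3):
  c_n = C(n+1, 1) / (3)^(n+2).
  c_0 = 1/(3)^2 = 1/9.
  c_1 = 2/(3)^3 = 2/27.
The series is valid for |w/d| < 1, i.e. |z − z₀| < |d|.
Radius of convergence: R = |8 − z₀| = |3| = 3 (distance from z₀ to the singularity z = 8).

c_0 = 1/9, c_1 = 2/27; R = 3.


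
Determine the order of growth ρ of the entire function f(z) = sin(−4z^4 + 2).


Write sin(w) = (e^{iw} ± e^{−iw})/(2 or 2i), so |sin(w)| ≤ e^{|w|}. With w = −4z^4 + 2, |w| ≤ 4r^4 + 2 on |z|=r, giving M(r) ≤ e^{4r^4 + 2} and ρ ≤ 4. For the lower bound, choose z on |z|=r with -4z^4 purely imaginary of modulus 4r^4; then |sin(−4z^4 + 2)| grows like e^{4r^4}/2, so ρ ≥ 4. Hence ρ = 4.
Therefore ρ = 4.

Order ρ = 4.


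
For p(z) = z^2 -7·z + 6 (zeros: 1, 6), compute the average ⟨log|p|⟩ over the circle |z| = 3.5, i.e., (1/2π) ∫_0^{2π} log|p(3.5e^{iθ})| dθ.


Zeros: 1, 6; r = 3.5.
Inside |z| < r: 1. Outside (|z| ≥ r): 6.
p(0) = 6, so log|p(0)| = log(6) = 1.7918.
Apply Jensen: I(r) = log|p(0)| + Σ_k log(r/|z_k|), summed over zeros inside |z| < r.
  log(r/|z_k|) for z_k = 1: log(3.5/1) = 1.2528
  Outside zeros (6) contribute nothing to the Jensen sum.
Sum over inside zeros: 1.2528.
I(r) = log|p(0)| + (inside sum) = 1.7918 + 1.2528 = 3.0445.
Note: since some zeros are outside |z| ≤ r, the simplified n·log(r) form does NOT apply — only the inside zeros contribute.

I(r) ≈ 3.0445.


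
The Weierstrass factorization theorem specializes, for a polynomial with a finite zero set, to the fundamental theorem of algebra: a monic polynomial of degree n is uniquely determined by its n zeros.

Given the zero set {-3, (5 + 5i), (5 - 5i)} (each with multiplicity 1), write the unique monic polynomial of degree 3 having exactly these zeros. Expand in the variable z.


The polynomial is p(z) = ∏_{α ∈ S} (z − α), where S = {-3, (5 + 5i), (5 - 5i)}.
Expanding the product yields: p(z) = z^3 -7·z^2 + 20·z + 150.
Note conjugate pairs combine to real quadratics: (z − (5+5i))(z − (5−5i)) = z² − 10z + 50.
The resulting polynomial has degree 3 and real coefficients as required.

p(z) = z^3 -7·z^2 + 20·z + 150.


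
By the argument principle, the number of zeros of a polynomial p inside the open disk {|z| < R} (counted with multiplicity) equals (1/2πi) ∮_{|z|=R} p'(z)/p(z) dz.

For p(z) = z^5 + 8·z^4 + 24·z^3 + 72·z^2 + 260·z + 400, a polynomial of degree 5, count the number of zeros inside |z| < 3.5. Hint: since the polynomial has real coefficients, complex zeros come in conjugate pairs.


The zeros of p are: (1 + 3i), (1 - 3i), -4, (-3 + 1i), (-3 - 1i).
Their magnitudes are: 3.162, 3.162, 4, 3.162, 3.162.
Zeros with |z| < R = 3.5: (1 + 3i), (1 - 3i), (-3 + 1i), (-3 - 1i).
Count = 4.
By the argument principle, (1/2πi) ∮_{|z|=R} p'(z)/p(z) dz equals exactly this count.

Number of zeros inside |z| < 3.5: 4.


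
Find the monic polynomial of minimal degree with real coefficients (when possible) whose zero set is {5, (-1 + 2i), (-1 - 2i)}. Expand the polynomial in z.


The polynomial is p(z) = ∏_{α ∈ S} (z − α), where S = {5, (-1 + 2i), (-1 - 2i)}.
Expanding the product yields: p(z) = z^3 -3·z^2 -5·z -25.
Note conjugate pairs combine to real quadratics: (z − (-1+2i))(z − (-1−2i)) = z² + 2z + 5.
The resulting polynomial has degree 3 and real coefficients as required.

p(z) = z^3 -3·z^2 -5·z -25.


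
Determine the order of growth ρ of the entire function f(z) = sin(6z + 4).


sin(w) is a linear combination of e^{iw} and e^{−iw} (or e^w, e^{−w} in the hyperbolic case), so |sin(w)| ≤ e^{|w|}. With w = 6z + 4, |w| ≤ 6|z| + 4 = 6r + 4 on |z| = r, giving M(r) ≤ e^{6r + 4}, so ρ ≤ 1. On a suitable ray (z = it for sin/cos; z = t for sinh/cosh, t real → ∞), |sin(6z + 4)| grows like e^{6|t|}/2, so ρ ≥ 1. Hence ρ = 1.
Therefore ρ = 1.

Order ρ = 1.


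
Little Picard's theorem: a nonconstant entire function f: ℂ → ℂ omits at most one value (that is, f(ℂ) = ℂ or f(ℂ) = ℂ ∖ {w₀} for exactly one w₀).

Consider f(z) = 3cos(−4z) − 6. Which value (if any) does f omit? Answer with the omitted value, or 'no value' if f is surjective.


Little Picard bounds the complement of f(ℂ) to at most one point.
cos is entire and surjective onto ℂ: for every w ∈ ℂ, cos(ζ) = w has a solution ζ ∈ ℂ (e.g., via the complex inverse arccos). With ζ = −4z this gives z = ζ/(-4). Then 3·cos(−4z) takes every value in 3·ℂ = ℂ, and adding -6 is a bijection of ℂ. So f is surjective and omits no value. (Note: only on the real line is cos bounded by [−1, 1].)

Omitted value: no value.


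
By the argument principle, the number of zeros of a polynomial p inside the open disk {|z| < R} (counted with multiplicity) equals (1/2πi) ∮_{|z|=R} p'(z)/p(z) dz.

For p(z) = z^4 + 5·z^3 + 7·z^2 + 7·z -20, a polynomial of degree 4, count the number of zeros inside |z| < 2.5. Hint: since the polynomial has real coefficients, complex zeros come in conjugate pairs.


The zeros of p are: -4, 1, (-1 + 2i), (-1 - 2i).
Their magnitudes are: 4, 1, 2.236, 2.236.
Zeros with |z| < R = 2.5: 1, (-1 + 2i), (-1 - 2i).
Count = 3.
By the argument principle, (1/2πi) ∮_{|z|=R} p'(z)/p(z) dz equals exactly this count.

Number of zeros inside |z| < 2.5: 3.


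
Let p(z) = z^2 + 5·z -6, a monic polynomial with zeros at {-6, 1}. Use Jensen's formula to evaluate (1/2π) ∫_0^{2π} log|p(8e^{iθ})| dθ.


Zeros: -6, 1; r = 8.
Inside |z| < r: -6, 1. Outside (|z| ≥ r): ∅.
p(0) = -6, so log|p(0)| = log(6) = 1.7918.
Apply Jensen: I(r) = log|p(0)| + Σ_k log(r/|z_k|), summed over zeros inside |z| < r.
  log(r/|z_k|) for z_k = -6: log(8/6) = 0.2877
  log(r/|z_k|) for z_k = 1: log(8/1) = 2.0794
Sum over inside zeros: 2.3671.
I(r) = log|p(0)| + (inside sum) = 1.7918 + 2.3671 = 4.1589.
Closed form (all zeros inside, monic): I(r) = n·log(r) = 2·log(8) = 4.1589. ✓

I(r) ≈ 4.1589.


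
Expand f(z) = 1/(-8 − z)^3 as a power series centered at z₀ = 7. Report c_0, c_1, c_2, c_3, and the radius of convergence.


Let w = z − z₀, so z = z₀ + w.
Then -8 − z = -8 − (z₀ + w) = (-8 − z₀) − w = -15 − w.
f(z) = 1/(-15 − w)^3 = (1/(-15)^3) · (1 − w/(-15))^{−3}.
By the binomial series (1−u)^{−3} = Σ_{n≥0} C(n+2, 2) u^n for |u|<1, with u = w/(-15):
  c_n = C(n+2, 2) / (-15)^(n+3).
  c_0 = 1/(-15)^3 = -1/3375.
  c_1 = 3/(-15)^4 = 1/16875.
  c_2 = 6/(-15)^5 = -2/253125.
  c_3 = 10/(-15)^6 = 2/2278125.
The series is valid for |w/d| < 1, i.e. |z − z₀| < |d|.
Radius of convergence: R = |-8 − z₀| = |-15| = 15 (distance from z₀ to the singularity z = -8).

c_0 = -1/3375, c_1 = 1/16875, c_2 = -2/253125, c_3 = 2/2278125; R = 15.


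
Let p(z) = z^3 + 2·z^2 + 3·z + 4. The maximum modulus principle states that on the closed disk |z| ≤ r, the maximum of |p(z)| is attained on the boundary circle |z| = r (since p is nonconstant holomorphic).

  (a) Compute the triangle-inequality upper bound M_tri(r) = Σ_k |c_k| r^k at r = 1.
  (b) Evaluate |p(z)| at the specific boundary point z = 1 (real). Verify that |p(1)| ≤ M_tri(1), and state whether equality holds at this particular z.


Coefficients: c_0 = 4, c_1 = 3, c_2 = 2, c_3 = 1. Radius r = 1.
Part (a). Triangle bound: M_tri(r) = Σ_k |c_k| r^k
  = |4|·1^0 + |3|·1^1 + |2|·1^2 + |1|·1^3
  = 4 + 3 + 2 + 1 = 10.
This bounds M(r) := max_{|z|=r} |p(z)| from above; equality holds iff all terms c_k z^k can be made to align in phase at a single z on |z|=r.
Part (b). At z = 1 (real, on the circle |z| = r):
  p(1) = (4)·1^0 + (3)·1^1 + (2)·1^2 + (1)·1^3 = 10.
  |p(1)| = 10.
Since all nonzero coefficients share the same sign, |p(1)| = 10 = M_tri(1); the triangle bound is attained at z = 1, so in fact M(r) = 10.

M_tri(1) = 10; |p(1)| = 10; equality at z=1: yes.


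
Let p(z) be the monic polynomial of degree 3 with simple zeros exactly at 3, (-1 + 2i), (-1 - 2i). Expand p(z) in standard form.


The polynomial is p(z) = ∏_{α ∈ S} (z − α), where S = {3, (-1 + 2i), (-1 - 2i)}.
Expanding the product yields: p(z) = z^3 -z^2 -z -15.
Note conjugate pairs combine to real quadratics: (z − (-1+2i))(z − (-1−2i)) = z² + 2z + 5.
The resulting polynomial has degree 3 and real coefficients as required.

p(z) = z^3 -z^2 -z -15.


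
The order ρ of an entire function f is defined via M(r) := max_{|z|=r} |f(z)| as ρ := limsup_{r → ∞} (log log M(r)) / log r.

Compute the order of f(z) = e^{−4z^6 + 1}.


|e^{−4z^6 + 1}| = e^{Re(-4·z^6) + 1} ≤ e^{4|z|^6 + 1} = e^{4r^6 + 1} on |z| = r, so ρ ≤ 6. Choosing z on |z|=r so that -4·z^6 is real positive (always possible by picking arg z appropriately) gives |f(z)| = e^{4r^6 + 1}, matching the bound. The additive constant 1 does not affect log log M(r) ~ 6·log r. Hence ρ = 6.
Therefore ρ = 6.

Order ρ = 6.


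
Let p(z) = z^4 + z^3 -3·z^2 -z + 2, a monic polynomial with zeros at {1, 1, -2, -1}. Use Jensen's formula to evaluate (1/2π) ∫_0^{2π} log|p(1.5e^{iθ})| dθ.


Zeros: -2, -1, 1, 1; r = 1.5.
Inside |z| < r: -1, 1, 1. Outside (|z| ≥ r): -2.
p(0) = 2, so log|p(0)| = log(2) = 0.6931.
Apply Jensen: I(r) = log|p(0)| + Σ_k log(r/|z_k|), summed over zeros inside |z| < r.
  log(r/|z_k|) for z_k = 1: log(1.5/1) = 0.4055
  log(r/|z_k|) for z_k = 1: log(1.5/1) = 0.4055
  log(r/|z_k|) for z_k = -1: log(1.5/1) = 0.4055
  Outside zeros (-2) contribute nothing to the Jensen sum.
Sum over inside zeros: 1.2164.
I(r) = log|p(0)| + (inside sum) = 0.6931 + 1.2164 = 1.9095.
Note: since some zeros are outside |z| ≤ r, the simplified n·log(r) form does NOT apply — only the inside zeros contribute.

I(r) ≈ 1.9095.


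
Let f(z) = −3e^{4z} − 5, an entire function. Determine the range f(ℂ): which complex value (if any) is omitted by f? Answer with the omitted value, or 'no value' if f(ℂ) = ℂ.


Little Picard bounds the complement of f(ℂ) to at most one point.
e^{4z} is never zero on ℂ, so -3·e^{4z} takes every value in ℂ ∖ {0}. Adding -5 shifts the range to ℂ ∖ {-5}. Thus f omits exactly the value -5.

Omitted value: -5.


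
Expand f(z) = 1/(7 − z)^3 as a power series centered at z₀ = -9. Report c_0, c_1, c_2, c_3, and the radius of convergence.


Let w = z − z₀, so z = z₀ + w.
Then 7 − z = 7 − (z₀ + w) = (7 − z₀) − w = 16 − w.
f(z) = 1/(16 − w)^3 = (1/(16)^3) · (1 − w/(16))^{−3}.
By the binomial series (1−u)^{−3} = Σ_{n≥0} C(n+2, 2) u^n for |u|<1, with u = w/(16):
  c_n = C(n+2, 2) / (16)^(n+3).
  c_0 = 1/(16)^3 = 1/4096.
  c_1 = 3/(16)^4 = 3/65536.
  c_2 = 6/(16)^5 = 3/524288.
  c_3 = 10/(16)^6 = 5/8388608.
The series is valid for |w/d| < 1, i.e. |z − z₀| < |d|.
Radius of convergence: R = |7 − z₀| = |16| = 16 (distance from z₀ to the singularity z = 7).

c_0 = 1/4096, c_1 = 3/65536, c_2 = 3/524288, c_3 = 5/8388608; R = 16.


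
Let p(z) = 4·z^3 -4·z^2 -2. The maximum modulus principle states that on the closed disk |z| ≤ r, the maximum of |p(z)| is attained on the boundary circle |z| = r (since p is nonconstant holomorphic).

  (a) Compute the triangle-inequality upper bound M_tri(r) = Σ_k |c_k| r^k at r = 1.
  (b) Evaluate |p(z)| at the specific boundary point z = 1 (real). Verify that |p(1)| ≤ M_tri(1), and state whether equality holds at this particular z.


Coefficients: c_0 = -2, c_1 = 0, c_2 = -4, c_3 = 4. Radius r = 1.
Part (a). Triangle bound: M_tri(r) = Σ_k |c_k| r^k
  = |-2|·1^0 + |0|·1^1 + |-4|·1^2 + |4|·1^3
  = 2 + 0 + 4 + 4 = 10.
This bounds M(r) := max_{|z|=r} |p(z)| from above; equality holds iff all terms c_k z^k can be made to align in phase at a single z on |z|=r.
Part (b). At z = 1 (real, on the circle |z| = r):
  p(1) = (-2)·1^0 + (0)·1^1 + (-4)·1^2 + (4)·1^3 = -2.
  |p(1)| = 2.
Check: |p(1)| = 2 ≤ 10 = M_tri(1). ✓ Equality does not hold at z = 1 (the coefficients have mixed signs, so the terms do not all align in phase there).

M_tri(1) = 10; |p(1)| = 2; equality at z=1: no.
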